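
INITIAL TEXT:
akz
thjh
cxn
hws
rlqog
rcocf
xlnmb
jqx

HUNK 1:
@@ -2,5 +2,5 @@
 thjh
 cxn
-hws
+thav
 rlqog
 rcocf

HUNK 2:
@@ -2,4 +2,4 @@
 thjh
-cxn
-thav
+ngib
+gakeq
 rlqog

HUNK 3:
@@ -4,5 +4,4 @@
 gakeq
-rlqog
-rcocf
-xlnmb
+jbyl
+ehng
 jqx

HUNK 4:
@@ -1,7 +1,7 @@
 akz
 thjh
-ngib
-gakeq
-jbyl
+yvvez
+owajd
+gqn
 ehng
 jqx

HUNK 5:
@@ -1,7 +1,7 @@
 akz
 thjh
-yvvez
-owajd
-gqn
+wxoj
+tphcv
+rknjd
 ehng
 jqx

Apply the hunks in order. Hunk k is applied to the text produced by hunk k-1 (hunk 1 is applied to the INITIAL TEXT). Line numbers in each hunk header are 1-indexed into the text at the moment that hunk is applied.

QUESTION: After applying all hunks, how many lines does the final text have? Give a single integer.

Hunk 1: at line 2 remove [hws] add [thav] -> 8 lines: akz thjh cxn thav rlqog rcocf xlnmb jqx
Hunk 2: at line 2 remove [cxn,thav] add [ngib,gakeq] -> 8 lines: akz thjh ngib gakeq rlqog rcocf xlnmb jqx
Hunk 3: at line 4 remove [rlqog,rcocf,xlnmb] add [jbyl,ehng] -> 7 lines: akz thjh ngib gakeq jbyl ehng jqx
Hunk 4: at line 1 remove [ngib,gakeq,jbyl] add [yvvez,owajd,gqn] -> 7 lines: akz thjh yvvez owajd gqn ehng jqx
Hunk 5: at line 1 remove [yvvez,owajd,gqn] add [wxoj,tphcv,rknjd] -> 7 lines: akz thjh wxoj tphcv rknjd ehng jqx
Final line count: 7

Answer: 7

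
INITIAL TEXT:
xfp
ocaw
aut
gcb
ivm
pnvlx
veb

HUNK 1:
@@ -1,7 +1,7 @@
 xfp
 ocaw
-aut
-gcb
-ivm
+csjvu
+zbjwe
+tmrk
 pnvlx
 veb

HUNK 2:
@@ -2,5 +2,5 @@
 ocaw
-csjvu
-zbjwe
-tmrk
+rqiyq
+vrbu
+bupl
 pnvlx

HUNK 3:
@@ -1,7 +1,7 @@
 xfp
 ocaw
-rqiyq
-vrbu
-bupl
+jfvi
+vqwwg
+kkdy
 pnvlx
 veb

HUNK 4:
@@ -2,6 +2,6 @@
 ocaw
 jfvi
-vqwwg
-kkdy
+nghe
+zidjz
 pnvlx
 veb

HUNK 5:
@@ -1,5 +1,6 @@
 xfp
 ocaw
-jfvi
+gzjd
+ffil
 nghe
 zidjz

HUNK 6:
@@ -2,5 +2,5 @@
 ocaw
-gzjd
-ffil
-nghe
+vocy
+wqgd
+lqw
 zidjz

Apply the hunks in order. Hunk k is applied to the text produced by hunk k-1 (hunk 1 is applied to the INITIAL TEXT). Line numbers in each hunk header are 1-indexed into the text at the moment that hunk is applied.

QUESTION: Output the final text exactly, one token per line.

Answer: xfp
ocaw
vocy
wqgd
lqw
zidjz
pnvlx
veb

Derivation:
Hunk 1: at line 1 remove [aut,gcb,ivm] add [csjvu,zbjwe,tmrk] -> 7 lines: xfp ocaw csjvu zbjwe tmrk pnvlx veb
Hunk 2: at line 2 remove [csjvu,zbjwe,tmrk] add [rqiyq,vrbu,bupl] -> 7 lines: xfp ocaw rqiyq vrbu bupl pnvlx veb
Hunk 3: at line 1 remove [rqiyq,vrbu,bupl] add [jfvi,vqwwg,kkdy] -> 7 lines: xfp ocaw jfvi vqwwg kkdy pnvlx veb
Hunk 4: at line 2 remove [vqwwg,kkdy] add [nghe,zidjz] -> 7 lines: xfp ocaw jfvi nghe zidjz pnvlx veb
Hunk 5: at line 1 remove [jfvi] add [gzjd,ffil] -> 8 lines: xfp ocaw gzjd ffil nghe zidjz pnvlx veb
Hunk 6: at line 2 remove [gzjd,ffil,nghe] add [vocy,wqgd,lqw] -> 8 lines: xfp ocaw vocy wqgd lqw zidjz pnvlx veb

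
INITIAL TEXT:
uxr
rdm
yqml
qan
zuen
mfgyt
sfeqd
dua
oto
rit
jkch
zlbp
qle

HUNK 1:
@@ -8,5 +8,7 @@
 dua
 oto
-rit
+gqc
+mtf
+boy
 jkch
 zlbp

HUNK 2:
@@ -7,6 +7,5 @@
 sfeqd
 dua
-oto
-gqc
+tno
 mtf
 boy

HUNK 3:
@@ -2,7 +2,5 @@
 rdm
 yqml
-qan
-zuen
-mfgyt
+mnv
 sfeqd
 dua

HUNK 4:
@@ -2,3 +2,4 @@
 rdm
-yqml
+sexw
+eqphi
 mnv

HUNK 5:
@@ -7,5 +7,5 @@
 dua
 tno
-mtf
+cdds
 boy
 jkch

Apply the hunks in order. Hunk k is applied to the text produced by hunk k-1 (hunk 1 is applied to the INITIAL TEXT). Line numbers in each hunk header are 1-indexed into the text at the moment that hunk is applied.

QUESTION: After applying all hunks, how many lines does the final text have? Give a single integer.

Answer: 13

Derivation:
Hunk 1: at line 8 remove [rit] add [gqc,mtf,boy] -> 15 lines: uxr rdm yqml qan zuen mfgyt sfeqd dua oto gqc mtf boy jkch zlbp qle
Hunk 2: at line 7 remove [oto,gqc] add [tno] -> 14 lines: uxr rdm yqml qan zuen mfgyt sfeqd dua tno mtf boy jkch zlbp qle
Hunk 3: at line 2 remove [qan,zuen,mfgyt] add [mnv] -> 12 lines: uxr rdm yqml mnv sfeqd dua tno mtf boy jkch zlbp qle
Hunk 4: at line 2 remove [yqml] add [sexw,eqphi] -> 13 lines: uxr rdm sexw eqphi mnv sfeqd dua tno mtf boy jkch zlbp qle
Hunk 5: at line 7 remove [mtf] add [cdds] -> 13 lines: uxr rdm sexw eqphi mnv sfeqd dua tno cdds boy jkch zlbp qle
Final line count: 13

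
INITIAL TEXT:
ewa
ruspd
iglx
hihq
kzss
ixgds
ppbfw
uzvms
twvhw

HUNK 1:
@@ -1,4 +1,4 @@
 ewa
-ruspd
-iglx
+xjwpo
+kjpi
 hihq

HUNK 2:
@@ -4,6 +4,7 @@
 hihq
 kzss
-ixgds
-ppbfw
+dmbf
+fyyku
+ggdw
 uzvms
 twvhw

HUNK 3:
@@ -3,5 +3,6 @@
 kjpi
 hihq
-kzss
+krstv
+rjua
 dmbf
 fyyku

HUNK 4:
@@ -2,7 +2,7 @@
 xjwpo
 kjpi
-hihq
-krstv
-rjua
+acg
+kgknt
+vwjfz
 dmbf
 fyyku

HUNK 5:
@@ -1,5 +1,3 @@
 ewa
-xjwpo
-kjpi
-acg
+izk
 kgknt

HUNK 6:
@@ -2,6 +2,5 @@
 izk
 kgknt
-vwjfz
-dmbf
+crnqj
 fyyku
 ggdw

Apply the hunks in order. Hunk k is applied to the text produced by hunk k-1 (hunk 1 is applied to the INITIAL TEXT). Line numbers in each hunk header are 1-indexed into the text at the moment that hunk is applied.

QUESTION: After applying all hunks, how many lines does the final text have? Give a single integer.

Hunk 1: at line 1 remove [ruspd,iglx] add [xjwpo,kjpi] -> 9 lines: ewa xjwpo kjpi hihq kzss ixgds ppbfw uzvms twvhw
Hunk 2: at line 4 remove [ixgds,ppbfw] add [dmbf,fyyku,ggdw] -> 10 lines: ewa xjwpo kjpi hihq kzss dmbf fyyku ggdw uzvms twvhw
Hunk 3: at line 3 remove [kzss] add [krstv,rjua] -> 11 lines: ewa xjwpo kjpi hihq krstv rjua dmbf fyyku ggdw uzvms twvhw
Hunk 4: at line 2 remove [hihq,krstv,rjua] add [acg,kgknt,vwjfz] -> 11 lines: ewa xjwpo kjpi acg kgknt vwjfz dmbf fyyku ggdw uzvms twvhw
Hunk 5: at line 1 remove [xjwpo,kjpi,acg] add [izk] -> 9 lines: ewa izk kgknt vwjfz dmbf fyyku ggdw uzvms twvhw
Hunk 6: at line 2 remove [vwjfz,dmbf] add [crnqj] -> 8 lines: ewa izk kgknt crnqj fyyku ggdw uzvms twvhw
Final line count: 8

Answer: 8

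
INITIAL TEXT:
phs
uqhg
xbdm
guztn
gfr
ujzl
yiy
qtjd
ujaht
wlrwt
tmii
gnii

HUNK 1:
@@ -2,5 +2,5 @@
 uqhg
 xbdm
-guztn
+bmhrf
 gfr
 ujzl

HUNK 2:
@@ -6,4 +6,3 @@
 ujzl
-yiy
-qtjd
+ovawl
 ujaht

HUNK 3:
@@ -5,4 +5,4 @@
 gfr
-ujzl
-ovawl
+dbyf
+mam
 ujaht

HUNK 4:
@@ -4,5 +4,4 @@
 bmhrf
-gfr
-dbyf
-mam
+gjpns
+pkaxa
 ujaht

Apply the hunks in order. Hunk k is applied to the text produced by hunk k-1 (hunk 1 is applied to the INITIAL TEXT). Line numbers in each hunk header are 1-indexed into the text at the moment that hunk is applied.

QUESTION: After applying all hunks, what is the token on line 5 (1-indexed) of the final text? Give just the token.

Answer: gjpns

Derivation:
Hunk 1: at line 2 remove [guztn] add [bmhrf] -> 12 lines: phs uqhg xbdm bmhrf gfr ujzl yiy qtjd ujaht wlrwt tmii gnii
Hunk 2: at line 6 remove [yiy,qtjd] add [ovawl] -> 11 lines: phs uqhg xbdm bmhrf gfr ujzl ovawl ujaht wlrwt tmii gnii
Hunk 3: at line 5 remove [ujzl,ovawl] add [dbyf,mam] -> 11 lines: phs uqhg xbdm bmhrf gfr dbyf mam ujaht wlrwt tmii gnii
Hunk 4: at line 4 remove [gfr,dbyf,mam] add [gjpns,pkaxa] -> 10 lines: phs uqhg xbdm bmhrf gjpns pkaxa ujaht wlrwt tmii gnii
Final line 5: gjpns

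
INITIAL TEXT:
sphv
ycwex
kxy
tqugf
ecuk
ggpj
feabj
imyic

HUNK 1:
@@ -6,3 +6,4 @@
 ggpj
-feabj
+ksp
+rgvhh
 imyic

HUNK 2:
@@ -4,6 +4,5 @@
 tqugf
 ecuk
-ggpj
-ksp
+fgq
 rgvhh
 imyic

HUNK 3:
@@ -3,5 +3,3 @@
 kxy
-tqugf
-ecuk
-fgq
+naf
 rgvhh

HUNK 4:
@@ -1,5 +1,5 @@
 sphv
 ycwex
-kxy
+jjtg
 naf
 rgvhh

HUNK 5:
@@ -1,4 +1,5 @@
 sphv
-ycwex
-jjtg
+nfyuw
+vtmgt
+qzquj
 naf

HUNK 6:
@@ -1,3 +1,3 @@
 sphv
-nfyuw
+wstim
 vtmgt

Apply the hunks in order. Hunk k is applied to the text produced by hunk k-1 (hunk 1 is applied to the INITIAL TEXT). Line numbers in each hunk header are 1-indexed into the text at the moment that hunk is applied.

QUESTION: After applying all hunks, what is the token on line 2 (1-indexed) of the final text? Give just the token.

Answer: wstim

Derivation:
Hunk 1: at line 6 remove [feabj] add [ksp,rgvhh] -> 9 lines: sphv ycwex kxy tqugf ecuk ggpj ksp rgvhh imyic
Hunk 2: at line 4 remove [ggpj,ksp] add [fgq] -> 8 lines: sphv ycwex kxy tqugf ecuk fgq rgvhh imyic
Hunk 3: at line 3 remove [tqugf,ecuk,fgq] add [naf] -> 6 lines: sphv ycwex kxy naf rgvhh imyic
Hunk 4: at line 1 remove [kxy] add [jjtg] -> 6 lines: sphv ycwex jjtg naf rgvhh imyic
Hunk 5: at line 1 remove [ycwex,jjtg] add [nfyuw,vtmgt,qzquj] -> 7 lines: sphv nfyuw vtmgt qzquj naf rgvhh imyic
Hunk 6: at line 1 remove [nfyuw] add [wstim] -> 7 lines: sphv wstim vtmgt qzquj naf rgvhh imyic
Final line 2: wstim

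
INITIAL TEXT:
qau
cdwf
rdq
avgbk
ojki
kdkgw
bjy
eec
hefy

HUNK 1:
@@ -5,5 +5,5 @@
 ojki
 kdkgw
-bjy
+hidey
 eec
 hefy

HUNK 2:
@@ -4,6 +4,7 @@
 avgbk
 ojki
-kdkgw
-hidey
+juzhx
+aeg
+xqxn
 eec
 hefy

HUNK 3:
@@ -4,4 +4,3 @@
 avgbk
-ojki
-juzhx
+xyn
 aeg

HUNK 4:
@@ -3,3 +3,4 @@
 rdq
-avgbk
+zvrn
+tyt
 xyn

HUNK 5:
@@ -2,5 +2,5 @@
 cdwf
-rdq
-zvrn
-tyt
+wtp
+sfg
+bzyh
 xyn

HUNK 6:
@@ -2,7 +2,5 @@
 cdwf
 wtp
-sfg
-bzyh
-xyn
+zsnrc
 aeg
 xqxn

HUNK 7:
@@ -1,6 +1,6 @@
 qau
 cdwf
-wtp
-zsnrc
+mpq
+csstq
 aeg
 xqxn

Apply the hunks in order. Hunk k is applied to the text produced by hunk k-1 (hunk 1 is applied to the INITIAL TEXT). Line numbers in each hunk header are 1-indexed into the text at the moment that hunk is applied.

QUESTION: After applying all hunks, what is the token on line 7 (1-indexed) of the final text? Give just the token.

Hunk 1: at line 5 remove [bjy] add [hidey] -> 9 lines: qau cdwf rdq avgbk ojki kdkgw hidey eec hefy
Hunk 2: at line 4 remove [kdkgw,hidey] add [juzhx,aeg,xqxn] -> 10 lines: qau cdwf rdq avgbk ojki juzhx aeg xqxn eec hefy
Hunk 3: at line 4 remove [ojki,juzhx] add [xyn] -> 9 lines: qau cdwf rdq avgbk xyn aeg xqxn eec hefy
Hunk 4: at line 3 remove [avgbk] add [zvrn,tyt] -> 10 lines: qau cdwf rdq zvrn tyt xyn aeg xqxn eec hefy
Hunk 5: at line 2 remove [rdq,zvrn,tyt] add [wtp,sfg,bzyh] -> 10 lines: qau cdwf wtp sfg bzyh xyn aeg xqxn eec hefy
Hunk 6: at line 2 remove [sfg,bzyh,xyn] add [zsnrc] -> 8 lines: qau cdwf wtp zsnrc aeg xqxn eec hefy
Hunk 7: at line 1 remove [wtp,zsnrc] add [mpq,csstq] -> 8 lines: qau cdwf mpq csstq aeg xqxn eec hefy
Final line 7: eec

Answer: eec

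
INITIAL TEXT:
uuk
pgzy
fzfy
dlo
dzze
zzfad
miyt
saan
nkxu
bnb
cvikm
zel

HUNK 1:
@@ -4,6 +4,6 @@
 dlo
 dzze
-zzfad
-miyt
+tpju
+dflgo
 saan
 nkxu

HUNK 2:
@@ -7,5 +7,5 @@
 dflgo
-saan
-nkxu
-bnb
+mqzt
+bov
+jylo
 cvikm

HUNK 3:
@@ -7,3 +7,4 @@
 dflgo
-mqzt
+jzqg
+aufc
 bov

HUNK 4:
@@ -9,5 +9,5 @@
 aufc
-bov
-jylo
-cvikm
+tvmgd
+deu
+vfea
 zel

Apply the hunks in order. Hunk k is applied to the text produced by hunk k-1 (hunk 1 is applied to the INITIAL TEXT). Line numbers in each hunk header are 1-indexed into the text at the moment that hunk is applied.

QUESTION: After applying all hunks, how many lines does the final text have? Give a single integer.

Answer: 13

Derivation:
Hunk 1: at line 4 remove [zzfad,miyt] add [tpju,dflgo] -> 12 lines: uuk pgzy fzfy dlo dzze tpju dflgo saan nkxu bnb cvikm zel
Hunk 2: at line 7 remove [saan,nkxu,bnb] add [mqzt,bov,jylo] -> 12 lines: uuk pgzy fzfy dlo dzze tpju dflgo mqzt bov jylo cvikm zel
Hunk 3: at line 7 remove [mqzt] add [jzqg,aufc] -> 13 lines: uuk pgzy fzfy dlo dzze tpju dflgo jzqg aufc bov jylo cvikm zel
Hunk 4: at line 9 remove [bov,jylo,cvikm] add [tvmgd,deu,vfea] -> 13 lines: uuk pgzy fzfy dlo dzze tpju dflgo jzqg aufc tvmgd deu vfea zel
Final line count: 13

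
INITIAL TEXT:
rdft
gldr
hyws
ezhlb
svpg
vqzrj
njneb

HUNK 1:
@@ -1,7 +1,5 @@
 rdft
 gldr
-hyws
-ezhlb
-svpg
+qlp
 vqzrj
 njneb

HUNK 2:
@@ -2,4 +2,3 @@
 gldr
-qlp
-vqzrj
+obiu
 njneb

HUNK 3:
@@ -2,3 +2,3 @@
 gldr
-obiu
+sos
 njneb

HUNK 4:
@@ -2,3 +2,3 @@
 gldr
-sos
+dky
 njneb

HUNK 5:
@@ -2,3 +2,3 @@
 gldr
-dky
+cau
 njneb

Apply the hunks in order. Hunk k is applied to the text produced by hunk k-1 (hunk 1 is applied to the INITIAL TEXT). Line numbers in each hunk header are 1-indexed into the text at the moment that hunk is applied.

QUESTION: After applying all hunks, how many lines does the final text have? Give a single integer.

Answer: 4

Derivation:
Hunk 1: at line 1 remove [hyws,ezhlb,svpg] add [qlp] -> 5 lines: rdft gldr qlp vqzrj njneb
Hunk 2: at line 2 remove [qlp,vqzrj] add [obiu] -> 4 lines: rdft gldr obiu njneb
Hunk 3: at line 2 remove [obiu] add [sos] -> 4 lines: rdft gldr sos njneb
Hunk 4: at line 2 remove [sos] add [dky] -> 4 lines: rdft gldr dky njneb
Hunk 5: at line 2 remove [dky] add [cau] -> 4 lines: rdft gldr cau njneb
Final line count: 4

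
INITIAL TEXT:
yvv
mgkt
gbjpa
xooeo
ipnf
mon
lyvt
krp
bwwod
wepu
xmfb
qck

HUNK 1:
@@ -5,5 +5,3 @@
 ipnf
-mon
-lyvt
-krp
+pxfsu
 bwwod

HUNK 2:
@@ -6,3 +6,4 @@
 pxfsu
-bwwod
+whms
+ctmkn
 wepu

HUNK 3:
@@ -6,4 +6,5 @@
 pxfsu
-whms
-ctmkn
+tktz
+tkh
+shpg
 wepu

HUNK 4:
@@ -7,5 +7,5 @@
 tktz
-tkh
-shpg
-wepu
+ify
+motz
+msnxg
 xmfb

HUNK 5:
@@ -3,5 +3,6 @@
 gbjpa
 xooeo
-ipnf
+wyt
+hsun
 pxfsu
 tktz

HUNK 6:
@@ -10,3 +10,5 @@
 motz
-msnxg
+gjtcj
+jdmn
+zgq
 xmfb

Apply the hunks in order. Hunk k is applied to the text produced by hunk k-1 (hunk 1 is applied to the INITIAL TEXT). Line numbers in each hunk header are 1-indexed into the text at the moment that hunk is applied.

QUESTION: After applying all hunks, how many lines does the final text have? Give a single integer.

Answer: 15

Derivation:
Hunk 1: at line 5 remove [mon,lyvt,krp] add [pxfsu] -> 10 lines: yvv mgkt gbjpa xooeo ipnf pxfsu bwwod wepu xmfb qck
Hunk 2: at line 6 remove [bwwod] add [whms,ctmkn] -> 11 lines: yvv mgkt gbjpa xooeo ipnf pxfsu whms ctmkn wepu xmfb qck
Hunk 3: at line 6 remove [whms,ctmkn] add [tktz,tkh,shpg] -> 12 lines: yvv mgkt gbjpa xooeo ipnf pxfsu tktz tkh shpg wepu xmfb qck
Hunk 4: at line 7 remove [tkh,shpg,wepu] add [ify,motz,msnxg] -> 12 lines: yvv mgkt gbjpa xooeo ipnf pxfsu tktz ify motz msnxg xmfb qck
Hunk 5: at line 3 remove [ipnf] add [wyt,hsun] -> 13 lines: yvv mgkt gbjpa xooeo wyt hsun pxfsu tktz ify motz msnxg xmfb qck
Hunk 6: at line 10 remove [msnxg] add [gjtcj,jdmn,zgq] -> 15 lines: yvv mgkt gbjpa xooeo wyt hsun pxfsu tktz ify motz gjtcj jdmn zgq xmfb qck
Final line count: 15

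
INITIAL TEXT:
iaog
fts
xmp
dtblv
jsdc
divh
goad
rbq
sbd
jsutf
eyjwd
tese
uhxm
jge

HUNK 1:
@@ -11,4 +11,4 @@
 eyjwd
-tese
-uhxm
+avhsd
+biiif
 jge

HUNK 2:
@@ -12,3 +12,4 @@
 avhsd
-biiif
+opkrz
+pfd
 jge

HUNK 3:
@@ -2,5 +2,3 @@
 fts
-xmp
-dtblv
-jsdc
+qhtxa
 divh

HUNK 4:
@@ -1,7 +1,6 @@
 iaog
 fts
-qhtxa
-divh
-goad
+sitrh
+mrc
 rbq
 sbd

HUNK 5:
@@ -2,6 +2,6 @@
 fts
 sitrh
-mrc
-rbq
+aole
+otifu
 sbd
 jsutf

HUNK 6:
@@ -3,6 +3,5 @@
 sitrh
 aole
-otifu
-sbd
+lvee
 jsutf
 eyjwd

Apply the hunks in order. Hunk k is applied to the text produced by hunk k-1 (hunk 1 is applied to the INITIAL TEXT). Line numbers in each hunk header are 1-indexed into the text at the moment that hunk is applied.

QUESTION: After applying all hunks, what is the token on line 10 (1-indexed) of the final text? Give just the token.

Answer: pfd

Derivation:
Hunk 1: at line 11 remove [tese,uhxm] add [avhsd,biiif] -> 14 lines: iaog fts xmp dtblv jsdc divh goad rbq sbd jsutf eyjwd avhsd biiif jge
Hunk 2: at line 12 remove [biiif] add [opkrz,pfd] -> 15 lines: iaog fts xmp dtblv jsdc divh goad rbq sbd jsutf eyjwd avhsd opkrz pfd jge
Hunk 3: at line 2 remove [xmp,dtblv,jsdc] add [qhtxa] -> 13 lines: iaog fts qhtxa divh goad rbq sbd jsutf eyjwd avhsd opkrz pfd jge
Hunk 4: at line 1 remove [qhtxa,divh,goad] add [sitrh,mrc] -> 12 lines: iaog fts sitrh mrc rbq sbd jsutf eyjwd avhsd opkrz pfd jge
Hunk 5: at line 2 remove [mrc,rbq] add [aole,otifu] -> 12 lines: iaog fts sitrh aole otifu sbd jsutf eyjwd avhsd opkrz pfd jge
Hunk 6: at line 3 remove [otifu,sbd] add [lvee] -> 11 lines: iaog fts sitrh aole lvee jsutf eyjwd avhsd opkrz pfd jge
Final line 10: pfd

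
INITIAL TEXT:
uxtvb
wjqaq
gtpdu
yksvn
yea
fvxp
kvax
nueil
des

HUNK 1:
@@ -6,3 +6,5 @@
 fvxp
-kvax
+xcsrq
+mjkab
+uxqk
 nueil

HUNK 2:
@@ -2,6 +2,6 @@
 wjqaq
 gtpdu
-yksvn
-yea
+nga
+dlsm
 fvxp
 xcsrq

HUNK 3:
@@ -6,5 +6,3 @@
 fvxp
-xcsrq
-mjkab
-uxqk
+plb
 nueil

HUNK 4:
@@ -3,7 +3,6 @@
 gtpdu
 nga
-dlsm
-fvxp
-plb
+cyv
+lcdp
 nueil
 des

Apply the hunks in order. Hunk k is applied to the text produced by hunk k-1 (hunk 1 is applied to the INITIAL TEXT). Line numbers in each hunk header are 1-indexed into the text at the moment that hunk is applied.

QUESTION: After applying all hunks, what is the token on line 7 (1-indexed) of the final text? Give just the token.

Answer: nueil

Derivation:
Hunk 1: at line 6 remove [kvax] add [xcsrq,mjkab,uxqk] -> 11 lines: uxtvb wjqaq gtpdu yksvn yea fvxp xcsrq mjkab uxqk nueil des
Hunk 2: at line 2 remove [yksvn,yea] add [nga,dlsm] -> 11 lines: uxtvb wjqaq gtpdu nga dlsm fvxp xcsrq mjkab uxqk nueil des
Hunk 3: at line 6 remove [xcsrq,mjkab,uxqk] add [plb] -> 9 lines: uxtvb wjqaq gtpdu nga dlsm fvxp plb nueil des
Hunk 4: at line 3 remove [dlsm,fvxp,plb] add [cyv,lcdp] -> 8 lines: uxtvb wjqaq gtpdu nga cyv lcdp nueil des
Final line 7: nueil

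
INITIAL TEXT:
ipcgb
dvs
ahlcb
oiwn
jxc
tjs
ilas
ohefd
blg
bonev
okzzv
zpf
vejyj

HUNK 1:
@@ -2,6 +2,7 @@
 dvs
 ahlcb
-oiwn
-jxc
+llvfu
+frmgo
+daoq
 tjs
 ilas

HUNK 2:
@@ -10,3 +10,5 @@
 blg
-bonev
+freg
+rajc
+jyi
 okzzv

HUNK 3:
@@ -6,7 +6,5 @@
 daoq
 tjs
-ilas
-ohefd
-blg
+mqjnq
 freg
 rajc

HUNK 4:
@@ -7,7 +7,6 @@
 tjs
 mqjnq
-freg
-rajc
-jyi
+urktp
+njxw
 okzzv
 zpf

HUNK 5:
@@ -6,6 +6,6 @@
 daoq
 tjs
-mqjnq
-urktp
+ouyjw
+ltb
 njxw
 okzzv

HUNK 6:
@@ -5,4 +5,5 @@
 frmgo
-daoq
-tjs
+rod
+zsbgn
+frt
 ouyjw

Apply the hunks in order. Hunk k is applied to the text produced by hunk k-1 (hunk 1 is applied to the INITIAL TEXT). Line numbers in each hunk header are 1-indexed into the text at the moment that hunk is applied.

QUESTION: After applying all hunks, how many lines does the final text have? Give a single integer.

Hunk 1: at line 2 remove [oiwn,jxc] add [llvfu,frmgo,daoq] -> 14 lines: ipcgb dvs ahlcb llvfu frmgo daoq tjs ilas ohefd blg bonev okzzv zpf vejyj
Hunk 2: at line 10 remove [bonev] add [freg,rajc,jyi] -> 16 lines: ipcgb dvs ahlcb llvfu frmgo daoq tjs ilas ohefd blg freg rajc jyi okzzv zpf vejyj
Hunk 3: at line 6 remove [ilas,ohefd,blg] add [mqjnq] -> 14 lines: ipcgb dvs ahlcb llvfu frmgo daoq tjs mqjnq freg rajc jyi okzzv zpf vejyj
Hunk 4: at line 7 remove [freg,rajc,jyi] add [urktp,njxw] -> 13 lines: ipcgb dvs ahlcb llvfu frmgo daoq tjs mqjnq urktp njxw okzzv zpf vejyj
Hunk 5: at line 6 remove [mqjnq,urktp] add [ouyjw,ltb] -> 13 lines: ipcgb dvs ahlcb llvfu frmgo daoq tjs ouyjw ltb njxw okzzv zpf vejyj
Hunk 6: at line 5 remove [daoq,tjs] add [rod,zsbgn,frt] -> 14 lines: ipcgb dvs ahlcb llvfu frmgo rod zsbgn frt ouyjw ltb njxw okzzv zpf vejyj
Final line count: 14

Answer: 14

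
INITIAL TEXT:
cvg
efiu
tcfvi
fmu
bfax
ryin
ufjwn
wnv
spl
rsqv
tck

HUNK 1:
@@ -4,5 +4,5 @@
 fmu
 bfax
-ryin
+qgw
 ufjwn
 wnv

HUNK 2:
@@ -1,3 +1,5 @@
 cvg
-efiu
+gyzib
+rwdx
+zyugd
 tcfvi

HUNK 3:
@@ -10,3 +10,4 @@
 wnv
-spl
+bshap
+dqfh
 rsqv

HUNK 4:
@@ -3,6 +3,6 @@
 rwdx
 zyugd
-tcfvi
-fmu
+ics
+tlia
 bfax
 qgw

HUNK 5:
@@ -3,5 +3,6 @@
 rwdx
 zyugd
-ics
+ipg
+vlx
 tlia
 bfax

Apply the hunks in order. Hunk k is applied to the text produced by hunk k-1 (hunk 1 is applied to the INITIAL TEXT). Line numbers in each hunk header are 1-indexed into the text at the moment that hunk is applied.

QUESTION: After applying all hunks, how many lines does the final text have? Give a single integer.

Answer: 15

Derivation:
Hunk 1: at line 4 remove [ryin] add [qgw] -> 11 lines: cvg efiu tcfvi fmu bfax qgw ufjwn wnv spl rsqv tck
Hunk 2: at line 1 remove [efiu] add [gyzib,rwdx,zyugd] -> 13 lines: cvg gyzib rwdx zyugd tcfvi fmu bfax qgw ufjwn wnv spl rsqv tck
Hunk 3: at line 10 remove [spl] add [bshap,dqfh] -> 14 lines: cvg gyzib rwdx zyugd tcfvi fmu bfax qgw ufjwn wnv bshap dqfh rsqv tck
Hunk 4: at line 3 remove [tcfvi,fmu] add [ics,tlia] -> 14 lines: cvg gyzib rwdx zyugd ics tlia bfax qgw ufjwn wnv bshap dqfh rsqv tck
Hunk 5: at line 3 remove [ics] add [ipg,vlx] -> 15 lines: cvg gyzib rwdx zyugd ipg vlx tlia bfax qgw ufjwn wnv bshap dqfh rsqv tck
Final line count: 15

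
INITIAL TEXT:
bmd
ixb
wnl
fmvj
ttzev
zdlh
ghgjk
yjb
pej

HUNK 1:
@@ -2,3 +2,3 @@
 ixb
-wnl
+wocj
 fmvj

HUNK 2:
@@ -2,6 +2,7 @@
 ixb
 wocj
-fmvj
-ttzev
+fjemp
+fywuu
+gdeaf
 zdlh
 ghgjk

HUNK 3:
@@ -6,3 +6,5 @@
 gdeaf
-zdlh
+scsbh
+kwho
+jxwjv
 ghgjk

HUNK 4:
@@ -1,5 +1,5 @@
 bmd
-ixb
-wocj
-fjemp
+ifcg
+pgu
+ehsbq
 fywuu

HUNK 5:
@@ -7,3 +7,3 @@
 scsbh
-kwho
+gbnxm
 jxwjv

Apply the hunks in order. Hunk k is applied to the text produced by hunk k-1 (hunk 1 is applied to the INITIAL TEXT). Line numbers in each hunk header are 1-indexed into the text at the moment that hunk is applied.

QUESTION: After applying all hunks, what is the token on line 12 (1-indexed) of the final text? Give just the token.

Hunk 1: at line 2 remove [wnl] add [wocj] -> 9 lines: bmd ixb wocj fmvj ttzev zdlh ghgjk yjb pej
Hunk 2: at line 2 remove [fmvj,ttzev] add [fjemp,fywuu,gdeaf] -> 10 lines: bmd ixb wocj fjemp fywuu gdeaf zdlh ghgjk yjb pej
Hunk 3: at line 6 remove [zdlh] add [scsbh,kwho,jxwjv] -> 12 lines: bmd ixb wocj fjemp fywuu gdeaf scsbh kwho jxwjv ghgjk yjb pej
Hunk 4: at line 1 remove [ixb,wocj,fjemp] add [ifcg,pgu,ehsbq] -> 12 lines: bmd ifcg pgu ehsbq fywuu gdeaf scsbh kwho jxwjv ghgjk yjb pej
Hunk 5: at line 7 remove [kwho] add [gbnxm] -> 12 lines: bmd ifcg pgu ehsbq fywuu gdeaf scsbh gbnxm jxwjv ghgjk yjb pej
Final line 12: pej

Answer: pej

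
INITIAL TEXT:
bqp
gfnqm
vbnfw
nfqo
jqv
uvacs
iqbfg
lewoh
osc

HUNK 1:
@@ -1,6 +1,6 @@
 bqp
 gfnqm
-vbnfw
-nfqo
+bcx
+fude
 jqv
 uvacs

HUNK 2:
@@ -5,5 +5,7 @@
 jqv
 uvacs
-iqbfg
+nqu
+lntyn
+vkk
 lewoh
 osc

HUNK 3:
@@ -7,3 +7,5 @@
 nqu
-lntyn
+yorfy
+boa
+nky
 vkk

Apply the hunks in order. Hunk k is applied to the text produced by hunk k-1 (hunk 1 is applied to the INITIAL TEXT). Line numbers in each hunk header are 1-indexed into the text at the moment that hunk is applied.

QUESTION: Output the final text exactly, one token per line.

Hunk 1: at line 1 remove [vbnfw,nfqo] add [bcx,fude] -> 9 lines: bqp gfnqm bcx fude jqv uvacs iqbfg lewoh osc
Hunk 2: at line 5 remove [iqbfg] add [nqu,lntyn,vkk] -> 11 lines: bqp gfnqm bcx fude jqv uvacs nqu lntyn vkk lewoh osc
Hunk 3: at line 7 remove [lntyn] add [yorfy,boa,nky] -> 13 lines: bqp gfnqm bcx fude jqv uvacs nqu yorfy boa nky vkk lewoh osc

Answer: bqp
gfnqm
bcx
fude
jqv
uvacs
nqu
yorfy
boa
nky
vkk
lewoh
osc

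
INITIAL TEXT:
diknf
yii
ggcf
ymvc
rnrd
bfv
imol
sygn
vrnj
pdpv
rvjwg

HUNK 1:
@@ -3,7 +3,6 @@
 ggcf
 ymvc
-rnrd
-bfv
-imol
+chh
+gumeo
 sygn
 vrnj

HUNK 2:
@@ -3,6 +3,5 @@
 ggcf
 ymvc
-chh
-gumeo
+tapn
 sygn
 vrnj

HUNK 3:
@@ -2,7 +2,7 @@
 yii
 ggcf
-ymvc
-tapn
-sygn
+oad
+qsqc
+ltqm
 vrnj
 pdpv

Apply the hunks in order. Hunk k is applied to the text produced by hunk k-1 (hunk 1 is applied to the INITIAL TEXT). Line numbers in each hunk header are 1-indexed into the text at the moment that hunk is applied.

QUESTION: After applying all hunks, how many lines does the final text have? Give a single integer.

Hunk 1: at line 3 remove [rnrd,bfv,imol] add [chh,gumeo] -> 10 lines: diknf yii ggcf ymvc chh gumeo sygn vrnj pdpv rvjwg
Hunk 2: at line 3 remove [chh,gumeo] add [tapn] -> 9 lines: diknf yii ggcf ymvc tapn sygn vrnj pdpv rvjwg
Hunk 3: at line 2 remove [ymvc,tapn,sygn] add [oad,qsqc,ltqm] -> 9 lines: diknf yii ggcf oad qsqc ltqm vrnj pdpv rvjwg
Final line count: 9

Answer: 9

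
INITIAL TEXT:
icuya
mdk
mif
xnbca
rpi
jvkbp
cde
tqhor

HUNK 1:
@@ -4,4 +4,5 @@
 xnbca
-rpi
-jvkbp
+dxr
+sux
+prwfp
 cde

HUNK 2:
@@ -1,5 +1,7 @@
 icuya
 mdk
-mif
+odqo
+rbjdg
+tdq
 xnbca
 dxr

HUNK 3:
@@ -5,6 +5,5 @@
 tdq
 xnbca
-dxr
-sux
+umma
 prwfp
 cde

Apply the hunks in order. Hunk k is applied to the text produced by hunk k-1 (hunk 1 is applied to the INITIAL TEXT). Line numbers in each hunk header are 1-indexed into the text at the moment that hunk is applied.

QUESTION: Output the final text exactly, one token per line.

Answer: icuya
mdk
odqo
rbjdg
tdq
xnbca
umma
prwfp
cde
tqhor

Derivation:
Hunk 1: at line 4 remove [rpi,jvkbp] add [dxr,sux,prwfp] -> 9 lines: icuya mdk mif xnbca dxr sux prwfp cde tqhor
Hunk 2: at line 1 remove [mif] add [odqo,rbjdg,tdq] -> 11 lines: icuya mdk odqo rbjdg tdq xnbca dxr sux prwfp cde tqhor
Hunk 3: at line 5 remove [dxr,sux] add [umma] -> 10 lines: icuya mdk odqo rbjdg tdq xnbca umma prwfp cde tqhor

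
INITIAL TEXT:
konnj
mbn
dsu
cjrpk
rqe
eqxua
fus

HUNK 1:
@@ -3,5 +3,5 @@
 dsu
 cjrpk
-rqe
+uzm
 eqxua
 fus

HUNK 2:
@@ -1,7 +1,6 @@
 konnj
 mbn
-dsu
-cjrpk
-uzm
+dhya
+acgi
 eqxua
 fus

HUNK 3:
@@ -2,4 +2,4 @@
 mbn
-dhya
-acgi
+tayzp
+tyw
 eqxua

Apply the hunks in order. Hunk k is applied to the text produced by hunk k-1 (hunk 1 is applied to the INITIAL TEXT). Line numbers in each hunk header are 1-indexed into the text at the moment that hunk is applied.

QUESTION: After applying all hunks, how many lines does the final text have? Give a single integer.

Answer: 6

Derivation:
Hunk 1: at line 3 remove [rqe] add [uzm] -> 7 lines: konnj mbn dsu cjrpk uzm eqxua fus
Hunk 2: at line 1 remove [dsu,cjrpk,uzm] add [dhya,acgi] -> 6 lines: konnj mbn dhya acgi eqxua fus
Hunk 3: at line 2 remove [dhya,acgi] add [tayzp,tyw] -> 6 lines: konnj mbn tayzp tyw eqxua fus
Final line count: 6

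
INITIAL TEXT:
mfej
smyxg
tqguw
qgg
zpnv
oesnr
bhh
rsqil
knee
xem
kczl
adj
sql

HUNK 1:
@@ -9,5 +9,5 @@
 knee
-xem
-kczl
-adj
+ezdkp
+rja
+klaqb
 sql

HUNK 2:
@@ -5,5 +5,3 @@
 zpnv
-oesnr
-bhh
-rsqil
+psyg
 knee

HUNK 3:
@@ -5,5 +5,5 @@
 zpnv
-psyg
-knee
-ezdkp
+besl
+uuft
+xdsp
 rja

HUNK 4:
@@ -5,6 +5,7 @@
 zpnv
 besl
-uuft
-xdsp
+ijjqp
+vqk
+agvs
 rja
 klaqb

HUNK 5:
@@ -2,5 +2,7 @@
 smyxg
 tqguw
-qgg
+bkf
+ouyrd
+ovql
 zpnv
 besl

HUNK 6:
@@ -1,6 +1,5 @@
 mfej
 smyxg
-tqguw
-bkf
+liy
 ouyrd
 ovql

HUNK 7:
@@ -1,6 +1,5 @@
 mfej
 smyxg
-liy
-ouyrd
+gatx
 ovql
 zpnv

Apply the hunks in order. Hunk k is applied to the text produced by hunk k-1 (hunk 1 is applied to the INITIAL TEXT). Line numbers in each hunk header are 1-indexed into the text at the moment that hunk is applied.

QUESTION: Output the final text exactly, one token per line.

Answer: mfej
smyxg
gatx
ovql
zpnv
besl
ijjqp
vqk
agvs
rja
klaqb
sql

Derivation:
Hunk 1: at line 9 remove [xem,kczl,adj] add [ezdkp,rja,klaqb] -> 13 lines: mfej smyxg tqguw qgg zpnv oesnr bhh rsqil knee ezdkp rja klaqb sql
Hunk 2: at line 5 remove [oesnr,bhh,rsqil] add [psyg] -> 11 lines: mfej smyxg tqguw qgg zpnv psyg knee ezdkp rja klaqb sql
Hunk 3: at line 5 remove [psyg,knee,ezdkp] add [besl,uuft,xdsp] -> 11 lines: mfej smyxg tqguw qgg zpnv besl uuft xdsp rja klaqb sql
Hunk 4: at line 5 remove [uuft,xdsp] add [ijjqp,vqk,agvs] -> 12 lines: mfej smyxg tqguw qgg zpnv besl ijjqp vqk agvs rja klaqb sql
Hunk 5: at line 2 remove [qgg] add [bkf,ouyrd,ovql] -> 14 lines: mfej smyxg tqguw bkf ouyrd ovql zpnv besl ijjqp vqk agvs rja klaqb sql
Hunk 6: at line 1 remove [tqguw,bkf] add [liy] -> 13 lines: mfej smyxg liy ouyrd ovql zpnv besl ijjqp vqk agvs rja klaqb sql
Hunk 7: at line 1 remove [liy,ouyrd] add [gatx] -> 12 lines: mfej smyxg gatx ovql zpnv besl ijjqp vqk agvs rja klaqb sql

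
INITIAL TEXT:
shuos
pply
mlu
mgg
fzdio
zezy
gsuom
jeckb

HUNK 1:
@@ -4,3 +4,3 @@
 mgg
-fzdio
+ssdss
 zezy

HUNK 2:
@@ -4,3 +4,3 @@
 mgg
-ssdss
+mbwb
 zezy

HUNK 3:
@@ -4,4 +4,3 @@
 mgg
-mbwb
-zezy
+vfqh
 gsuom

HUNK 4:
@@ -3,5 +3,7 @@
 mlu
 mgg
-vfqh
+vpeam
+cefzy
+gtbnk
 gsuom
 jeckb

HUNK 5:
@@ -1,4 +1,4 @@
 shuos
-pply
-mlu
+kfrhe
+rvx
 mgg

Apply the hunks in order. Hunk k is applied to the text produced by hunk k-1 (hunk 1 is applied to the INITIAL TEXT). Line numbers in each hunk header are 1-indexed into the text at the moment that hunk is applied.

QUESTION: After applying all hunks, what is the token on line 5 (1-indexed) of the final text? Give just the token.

Answer: vpeam

Derivation:
Hunk 1: at line 4 remove [fzdio] add [ssdss] -> 8 lines: shuos pply mlu mgg ssdss zezy gsuom jeckb
Hunk 2: at line 4 remove [ssdss] add [mbwb] -> 8 lines: shuos pply mlu mgg mbwb zezy gsuom jeckb
Hunk 3: at line 4 remove [mbwb,zezy] add [vfqh] -> 7 lines: shuos pply mlu mgg vfqh gsuom jeckb
Hunk 4: at line 3 remove [vfqh] add [vpeam,cefzy,gtbnk] -> 9 lines: shuos pply mlu mgg vpeam cefzy gtbnk gsuom jeckb
Hunk 5: at line 1 remove [pply,mlu] add [kfrhe,rvx] -> 9 lines: shuos kfrhe rvx mgg vpeam cefzy gtbnk gsuom jeckb
Final line 5: vpeam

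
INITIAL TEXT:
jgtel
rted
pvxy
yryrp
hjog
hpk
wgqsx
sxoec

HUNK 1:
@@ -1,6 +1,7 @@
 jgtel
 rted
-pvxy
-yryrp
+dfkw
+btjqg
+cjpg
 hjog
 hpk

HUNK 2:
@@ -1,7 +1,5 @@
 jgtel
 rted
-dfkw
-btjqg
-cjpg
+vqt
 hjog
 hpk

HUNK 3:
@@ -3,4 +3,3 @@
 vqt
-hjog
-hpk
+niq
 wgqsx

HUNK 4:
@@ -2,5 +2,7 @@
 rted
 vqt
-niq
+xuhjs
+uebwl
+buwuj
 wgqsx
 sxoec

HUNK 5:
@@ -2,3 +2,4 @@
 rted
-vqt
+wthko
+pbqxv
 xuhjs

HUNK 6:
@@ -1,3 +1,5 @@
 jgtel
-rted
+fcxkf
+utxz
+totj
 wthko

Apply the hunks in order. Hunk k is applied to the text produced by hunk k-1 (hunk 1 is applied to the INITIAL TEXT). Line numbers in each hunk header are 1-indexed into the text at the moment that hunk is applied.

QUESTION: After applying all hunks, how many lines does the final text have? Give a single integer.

Hunk 1: at line 1 remove [pvxy,yryrp] add [dfkw,btjqg,cjpg] -> 9 lines: jgtel rted dfkw btjqg cjpg hjog hpk wgqsx sxoec
Hunk 2: at line 1 remove [dfkw,btjqg,cjpg] add [vqt] -> 7 lines: jgtel rted vqt hjog hpk wgqsx sxoec
Hunk 3: at line 3 remove [hjog,hpk] add [niq] -> 6 lines: jgtel rted vqt niq wgqsx sxoec
Hunk 4: at line 2 remove [niq] add [xuhjs,uebwl,buwuj] -> 8 lines: jgtel rted vqt xuhjs uebwl buwuj wgqsx sxoec
Hunk 5: at line 2 remove [vqt] add [wthko,pbqxv] -> 9 lines: jgtel rted wthko pbqxv xuhjs uebwl buwuj wgqsx sxoec
Hunk 6: at line 1 remove [rted] add [fcxkf,utxz,totj] -> 11 lines: jgtel fcxkf utxz totj wthko pbqxv xuhjs uebwl buwuj wgqsx sxoec
Final line count: 11

Answer: 11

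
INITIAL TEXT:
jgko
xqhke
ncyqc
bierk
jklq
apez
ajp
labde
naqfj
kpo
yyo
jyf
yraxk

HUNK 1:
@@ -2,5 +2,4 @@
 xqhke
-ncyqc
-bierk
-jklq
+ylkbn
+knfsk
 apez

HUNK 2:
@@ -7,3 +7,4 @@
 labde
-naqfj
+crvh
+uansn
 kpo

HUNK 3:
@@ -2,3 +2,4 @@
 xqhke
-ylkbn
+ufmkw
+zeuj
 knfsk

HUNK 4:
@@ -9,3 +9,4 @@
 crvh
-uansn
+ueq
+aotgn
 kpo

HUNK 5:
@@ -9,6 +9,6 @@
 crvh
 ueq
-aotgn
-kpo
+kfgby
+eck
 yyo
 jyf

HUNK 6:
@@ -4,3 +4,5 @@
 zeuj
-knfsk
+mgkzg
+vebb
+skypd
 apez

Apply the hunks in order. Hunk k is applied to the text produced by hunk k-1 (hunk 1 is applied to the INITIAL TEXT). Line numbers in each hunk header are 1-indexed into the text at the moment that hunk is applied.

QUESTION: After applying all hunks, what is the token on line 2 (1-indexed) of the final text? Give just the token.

Hunk 1: at line 2 remove [ncyqc,bierk,jklq] add [ylkbn,knfsk] -> 12 lines: jgko xqhke ylkbn knfsk apez ajp labde naqfj kpo yyo jyf yraxk
Hunk 2: at line 7 remove [naqfj] add [crvh,uansn] -> 13 lines: jgko xqhke ylkbn knfsk apez ajp labde crvh uansn kpo yyo jyf yraxk
Hunk 3: at line 2 remove [ylkbn] add [ufmkw,zeuj] -> 14 lines: jgko xqhke ufmkw zeuj knfsk apez ajp labde crvh uansn kpo yyo jyf yraxk
Hunk 4: at line 9 remove [uansn] add [ueq,aotgn] -> 15 lines: jgko xqhke ufmkw zeuj knfsk apez ajp labde crvh ueq aotgn kpo yyo jyf yraxk
Hunk 5: at line 9 remove [aotgn,kpo] add [kfgby,eck] -> 15 lines: jgko xqhke ufmkw zeuj knfsk apez ajp labde crvh ueq kfgby eck yyo jyf yraxk
Hunk 6: at line 4 remove [knfsk] add [mgkzg,vebb,skypd] -> 17 lines: jgko xqhke ufmkw zeuj mgkzg vebb skypd apez ajp labde crvh ueq kfgby eck yyo jyf yraxk
Final line 2: xqhke

Answer: xqhke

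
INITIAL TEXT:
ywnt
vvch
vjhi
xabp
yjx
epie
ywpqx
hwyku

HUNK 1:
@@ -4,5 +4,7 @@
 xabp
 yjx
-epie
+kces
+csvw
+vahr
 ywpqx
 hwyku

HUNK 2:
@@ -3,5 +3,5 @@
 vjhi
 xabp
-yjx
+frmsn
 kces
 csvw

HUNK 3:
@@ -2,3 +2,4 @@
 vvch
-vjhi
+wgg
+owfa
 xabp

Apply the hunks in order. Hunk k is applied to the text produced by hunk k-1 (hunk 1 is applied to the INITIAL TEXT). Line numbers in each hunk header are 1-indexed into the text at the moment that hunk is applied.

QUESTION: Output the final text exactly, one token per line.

Hunk 1: at line 4 remove [epie] add [kces,csvw,vahr] -> 10 lines: ywnt vvch vjhi xabp yjx kces csvw vahr ywpqx hwyku
Hunk 2: at line 3 remove [yjx] add [frmsn] -> 10 lines: ywnt vvch vjhi xabp frmsn kces csvw vahr ywpqx hwyku
Hunk 3: at line 2 remove [vjhi] add [wgg,owfa] -> 11 lines: ywnt vvch wgg owfa xabp frmsn kces csvw vahr ywpqx hwyku

Answer: ywnt
vvch
wgg
owfa
xabp
frmsn
kces
csvw
vahr
ywpqx
hwyku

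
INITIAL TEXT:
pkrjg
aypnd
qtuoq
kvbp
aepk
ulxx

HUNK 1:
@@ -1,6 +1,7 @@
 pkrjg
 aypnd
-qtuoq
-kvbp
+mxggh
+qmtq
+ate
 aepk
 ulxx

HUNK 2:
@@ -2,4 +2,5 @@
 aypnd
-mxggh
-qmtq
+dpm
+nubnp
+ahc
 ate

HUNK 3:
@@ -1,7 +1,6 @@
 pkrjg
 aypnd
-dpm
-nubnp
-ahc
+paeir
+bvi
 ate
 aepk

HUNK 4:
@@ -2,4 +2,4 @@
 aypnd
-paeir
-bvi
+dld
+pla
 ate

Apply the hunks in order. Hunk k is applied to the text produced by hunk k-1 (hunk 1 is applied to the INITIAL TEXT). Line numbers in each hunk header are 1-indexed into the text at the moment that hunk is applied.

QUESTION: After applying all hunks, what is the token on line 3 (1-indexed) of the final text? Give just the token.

Answer: dld

Derivation:
Hunk 1: at line 1 remove [qtuoq,kvbp] add [mxggh,qmtq,ate] -> 7 lines: pkrjg aypnd mxggh qmtq ate aepk ulxx
Hunk 2: at line 2 remove [mxggh,qmtq] add [dpm,nubnp,ahc] -> 8 lines: pkrjg aypnd dpm nubnp ahc ate aepk ulxx
Hunk 3: at line 1 remove [dpm,nubnp,ahc] add [paeir,bvi] -> 7 lines: pkrjg aypnd paeir bvi ate aepk ulxx
Hunk 4: at line 2 remove [paeir,bvi] add [dld,pla] -> 7 lines: pkrjg aypnd dld pla ate aepk ulxx
Final line 3: dld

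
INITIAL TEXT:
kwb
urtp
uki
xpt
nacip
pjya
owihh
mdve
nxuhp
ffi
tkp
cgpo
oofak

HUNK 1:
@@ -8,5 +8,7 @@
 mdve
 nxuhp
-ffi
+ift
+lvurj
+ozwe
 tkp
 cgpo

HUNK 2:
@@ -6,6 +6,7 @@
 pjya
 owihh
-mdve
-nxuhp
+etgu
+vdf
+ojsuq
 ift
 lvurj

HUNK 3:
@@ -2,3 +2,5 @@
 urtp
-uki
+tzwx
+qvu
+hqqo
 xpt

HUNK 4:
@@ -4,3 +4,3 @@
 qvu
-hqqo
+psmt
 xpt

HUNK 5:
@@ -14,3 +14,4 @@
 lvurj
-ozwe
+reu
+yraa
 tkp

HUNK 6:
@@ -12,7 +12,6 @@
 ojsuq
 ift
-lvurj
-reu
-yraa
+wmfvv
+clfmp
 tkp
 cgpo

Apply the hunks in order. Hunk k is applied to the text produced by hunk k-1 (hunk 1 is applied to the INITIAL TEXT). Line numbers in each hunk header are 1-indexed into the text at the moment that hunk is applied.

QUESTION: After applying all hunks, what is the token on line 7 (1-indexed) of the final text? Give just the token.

Hunk 1: at line 8 remove [ffi] add [ift,lvurj,ozwe] -> 15 lines: kwb urtp uki xpt nacip pjya owihh mdve nxuhp ift lvurj ozwe tkp cgpo oofak
Hunk 2: at line 6 remove [mdve,nxuhp] add [etgu,vdf,ojsuq] -> 16 lines: kwb urtp uki xpt nacip pjya owihh etgu vdf ojsuq ift lvurj ozwe tkp cgpo oofak
Hunk 3: at line 2 remove [uki] add [tzwx,qvu,hqqo] -> 18 lines: kwb urtp tzwx qvu hqqo xpt nacip pjya owihh etgu vdf ojsuq ift lvurj ozwe tkp cgpo oofak
Hunk 4: at line 4 remove [hqqo] add [psmt] -> 18 lines: kwb urtp tzwx qvu psmt xpt nacip pjya owihh etgu vdf ojsuq ift lvurj ozwe tkp cgpo oofak
Hunk 5: at line 14 remove [ozwe] add [reu,yraa] -> 19 lines: kwb urtp tzwx qvu psmt xpt nacip pjya owihh etgu vdf ojsuq ift lvurj reu yraa tkp cgpo oofak
Hunk 6: at line 12 remove [lvurj,reu,yraa] add [wmfvv,clfmp] -> 18 lines: kwb urtp tzwx qvu psmt xpt nacip pjya owihh etgu vdf ojsuq ift wmfvv clfmp tkp cgpo oofak
Final line 7: nacip

Answer: nacip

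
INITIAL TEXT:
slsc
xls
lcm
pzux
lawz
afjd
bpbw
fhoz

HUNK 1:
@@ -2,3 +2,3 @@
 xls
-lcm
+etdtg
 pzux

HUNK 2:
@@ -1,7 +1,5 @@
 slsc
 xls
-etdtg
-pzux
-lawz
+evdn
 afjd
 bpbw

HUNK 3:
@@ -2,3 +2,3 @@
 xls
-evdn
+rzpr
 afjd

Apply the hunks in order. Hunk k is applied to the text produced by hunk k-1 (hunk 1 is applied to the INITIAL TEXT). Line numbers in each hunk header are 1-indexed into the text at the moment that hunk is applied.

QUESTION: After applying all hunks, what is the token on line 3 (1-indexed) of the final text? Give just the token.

Answer: rzpr

Derivation:
Hunk 1: at line 2 remove [lcm] add [etdtg] -> 8 lines: slsc xls etdtg pzux lawz afjd bpbw fhoz
Hunk 2: at line 1 remove [etdtg,pzux,lawz] add [evdn] -> 6 lines: slsc xls evdn afjd bpbw fhoz
Hunk 3: at line 2 remove [evdn] add [rzpr] -> 6 lines: slsc xls rzpr afjd bpbw fhoz
Final line 3: rzpr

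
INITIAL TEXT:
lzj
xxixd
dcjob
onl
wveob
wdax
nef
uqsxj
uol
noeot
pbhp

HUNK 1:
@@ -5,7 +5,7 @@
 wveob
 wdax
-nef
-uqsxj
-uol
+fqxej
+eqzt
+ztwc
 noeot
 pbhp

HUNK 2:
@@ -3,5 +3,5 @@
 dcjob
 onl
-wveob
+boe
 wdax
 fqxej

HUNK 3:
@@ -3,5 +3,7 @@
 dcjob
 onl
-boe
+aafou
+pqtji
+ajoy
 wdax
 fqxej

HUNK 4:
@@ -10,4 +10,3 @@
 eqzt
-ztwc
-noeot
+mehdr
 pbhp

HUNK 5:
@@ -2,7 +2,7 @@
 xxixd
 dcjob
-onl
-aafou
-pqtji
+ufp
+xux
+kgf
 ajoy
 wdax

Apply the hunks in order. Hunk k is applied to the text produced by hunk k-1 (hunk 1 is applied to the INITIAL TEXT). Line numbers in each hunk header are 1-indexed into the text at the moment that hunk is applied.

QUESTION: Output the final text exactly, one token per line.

Hunk 1: at line 5 remove [nef,uqsxj,uol] add [fqxej,eqzt,ztwc] -> 11 lines: lzj xxixd dcjob onl wveob wdax fqxej eqzt ztwc noeot pbhp
Hunk 2: at line 3 remove [wveob] add [boe] -> 11 lines: lzj xxixd dcjob onl boe wdax fqxej eqzt ztwc noeot pbhp
Hunk 3: at line 3 remove [boe] add [aafou,pqtji,ajoy] -> 13 lines: lzj xxixd dcjob onl aafou pqtji ajoy wdax fqxej eqzt ztwc noeot pbhp
Hunk 4: at line 10 remove [ztwc,noeot] add [mehdr] -> 12 lines: lzj xxixd dcjob onl aafou pqtji ajoy wdax fqxej eqzt mehdr pbhp
Hunk 5: at line 2 remove [onl,aafou,pqtji] add [ufp,xux,kgf] -> 12 lines: lzj xxixd dcjob ufp xux kgf ajoy wdax fqxej eqzt mehdr pbhp

Answer: lzj
xxixd
dcjob
ufp
xux
kgf
ajoy
wdax
fqxej
eqzt
mehdr
pbhp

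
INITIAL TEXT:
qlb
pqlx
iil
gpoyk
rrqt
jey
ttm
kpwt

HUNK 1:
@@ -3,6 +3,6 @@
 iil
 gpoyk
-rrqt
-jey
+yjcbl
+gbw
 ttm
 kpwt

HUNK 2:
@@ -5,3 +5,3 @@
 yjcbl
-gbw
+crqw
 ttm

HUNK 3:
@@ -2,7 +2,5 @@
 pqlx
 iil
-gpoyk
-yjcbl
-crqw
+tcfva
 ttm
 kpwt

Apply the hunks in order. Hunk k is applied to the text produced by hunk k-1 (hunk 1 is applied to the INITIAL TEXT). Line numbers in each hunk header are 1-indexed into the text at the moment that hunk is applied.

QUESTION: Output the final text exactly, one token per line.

Answer: qlb
pqlx
iil
tcfva
ttm
kpwt

Derivation:
Hunk 1: at line 3 remove [rrqt,jey] add [yjcbl,gbw] -> 8 lines: qlb pqlx iil gpoyk yjcbl gbw ttm kpwt
Hunk 2: at line 5 remove [gbw] add [crqw] -> 8 lines: qlb pqlx iil gpoyk yjcbl crqw ttm kpwt
Hunk 3: at line 2 remove [gpoyk,yjcbl,crqw] add [tcfva] -> 6 lines: qlb pqlx iil tcfva ttm kpwt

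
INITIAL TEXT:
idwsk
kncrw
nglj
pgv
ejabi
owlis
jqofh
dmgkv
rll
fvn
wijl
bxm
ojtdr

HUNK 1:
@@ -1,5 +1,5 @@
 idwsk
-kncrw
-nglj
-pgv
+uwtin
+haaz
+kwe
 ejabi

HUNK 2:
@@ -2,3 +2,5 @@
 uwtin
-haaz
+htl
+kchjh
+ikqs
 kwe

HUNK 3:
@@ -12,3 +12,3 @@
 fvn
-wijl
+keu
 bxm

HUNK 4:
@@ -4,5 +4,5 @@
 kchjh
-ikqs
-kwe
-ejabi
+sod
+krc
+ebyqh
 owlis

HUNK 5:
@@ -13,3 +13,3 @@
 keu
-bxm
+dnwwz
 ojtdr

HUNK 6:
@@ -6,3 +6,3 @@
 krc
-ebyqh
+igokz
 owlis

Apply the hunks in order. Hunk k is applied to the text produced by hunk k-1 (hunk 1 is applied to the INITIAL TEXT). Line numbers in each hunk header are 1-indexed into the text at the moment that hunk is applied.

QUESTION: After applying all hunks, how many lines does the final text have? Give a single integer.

Hunk 1: at line 1 remove [kncrw,nglj,pgv] add [uwtin,haaz,kwe] -> 13 lines: idwsk uwtin haaz kwe ejabi owlis jqofh dmgkv rll fvn wijl bxm ojtdr
Hunk 2: at line 2 remove [haaz] add [htl,kchjh,ikqs] -> 15 lines: idwsk uwtin htl kchjh ikqs kwe ejabi owlis jqofh dmgkv rll fvn wijl bxm ojtdr
Hunk 3: at line 12 remove [wijl] add [keu] -> 15 lines: idwsk uwtin htl kchjh ikqs kwe ejabi owlis jqofh dmgkv rll fvn keu bxm ojtdr
Hunk 4: at line 4 remove [ikqs,kwe,ejabi] add [sod,krc,ebyqh] -> 15 lines: idwsk uwtin htl kchjh sod krc ebyqh owlis jqofh dmgkv rll fvn keu bxm ojtdr
Hunk 5: at line 13 remove [bxm] add [dnwwz] -> 15 lines: idwsk uwtin htl kchjh sod krc ebyqh owlis jqofh dmgkv rll fvn keu dnwwz ojtdr
Hunk 6: at line 6 remove [ebyqh] add [igokz] -> 15 lines: idwsk uwtin htl kchjh sod krc igokz owlis jqofh dmgkv rll fvn keu dnwwz ojtdr
Final line count: 15

Answer: 15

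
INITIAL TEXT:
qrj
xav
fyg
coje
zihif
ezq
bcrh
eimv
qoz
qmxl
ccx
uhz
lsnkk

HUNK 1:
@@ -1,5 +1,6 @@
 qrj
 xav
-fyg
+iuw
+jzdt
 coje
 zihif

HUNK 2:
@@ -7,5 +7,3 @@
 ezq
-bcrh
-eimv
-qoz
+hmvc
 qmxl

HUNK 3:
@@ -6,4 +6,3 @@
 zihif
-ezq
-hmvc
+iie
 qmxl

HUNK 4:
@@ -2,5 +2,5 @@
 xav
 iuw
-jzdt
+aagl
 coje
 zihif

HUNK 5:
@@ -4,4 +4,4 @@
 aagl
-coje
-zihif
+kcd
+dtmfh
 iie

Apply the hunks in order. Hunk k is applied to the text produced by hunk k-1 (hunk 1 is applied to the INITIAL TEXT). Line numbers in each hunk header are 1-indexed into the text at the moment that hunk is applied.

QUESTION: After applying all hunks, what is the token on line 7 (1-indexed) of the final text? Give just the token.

Hunk 1: at line 1 remove [fyg] add [iuw,jzdt] -> 14 lines: qrj xav iuw jzdt coje zihif ezq bcrh eimv qoz qmxl ccx uhz lsnkk
Hunk 2: at line 7 remove [bcrh,eimv,qoz] add [hmvc] -> 12 lines: qrj xav iuw jzdt coje zihif ezq hmvc qmxl ccx uhz lsnkk
Hunk 3: at line 6 remove [ezq,hmvc] add [iie] -> 11 lines: qrj xav iuw jzdt coje zihif iie qmxl ccx uhz lsnkk
Hunk 4: at line 2 remove [jzdt] add [aagl] -> 11 lines: qrj xav iuw aagl coje zihif iie qmxl ccx uhz lsnkk
Hunk 5: at line 4 remove [coje,zihif] add [kcd,dtmfh] -> 11 lines: qrj xav iuw aagl kcd dtmfh iie qmxl ccx uhz lsnkk
Final line 7: iie

Answer: iie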